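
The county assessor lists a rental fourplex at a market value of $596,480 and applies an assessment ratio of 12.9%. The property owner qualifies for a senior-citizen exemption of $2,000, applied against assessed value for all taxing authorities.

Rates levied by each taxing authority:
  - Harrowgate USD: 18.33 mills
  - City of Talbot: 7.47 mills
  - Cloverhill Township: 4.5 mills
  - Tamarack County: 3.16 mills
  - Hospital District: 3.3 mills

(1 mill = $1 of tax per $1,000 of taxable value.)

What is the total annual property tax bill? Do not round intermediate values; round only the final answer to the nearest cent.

$2,755.01

Assessed value = $596,480 × 0.129 = $76,945.92
Taxable value = $76,945.92 − $2,000 = $74,945.92
Harrowgate USD: $74,945.92 × 0.01833 = $1,373.7587136
City of Talbot: $74,945.92 × 0.00747 = $559.8460224
Cloverhill Township: $74,945.92 × 0.0045 = $337.25664
Tamarack County: $74,945.92 × 0.00316 = $236.8291072
Hospital District: $74,945.92 × 0.0033 = $247.321536
Total = $1,373.7587136 + $559.8460224 + $337.25664 + $236.8291072 + $247.321536 = $2,755.0120192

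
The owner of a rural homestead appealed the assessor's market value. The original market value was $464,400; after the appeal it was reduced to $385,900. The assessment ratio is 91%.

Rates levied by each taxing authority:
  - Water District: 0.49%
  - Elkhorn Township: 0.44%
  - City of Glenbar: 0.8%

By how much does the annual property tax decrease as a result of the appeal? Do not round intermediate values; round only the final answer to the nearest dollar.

$1,236

Old assessed value = $464,400 × 0.91 = $422,604
New assessed value = $385,900 × 0.91 = $351,169
Combined rate = 0.0049 + 0.0044 + 0.008 = 0.0173
Old tax = $422,604 × 0.0173 = $7,311.0492
New tax = $351,169 × 0.0173 = $6,075.2237
Reduction = $7,311.0492 − $6,075.2237 = $1,235.8255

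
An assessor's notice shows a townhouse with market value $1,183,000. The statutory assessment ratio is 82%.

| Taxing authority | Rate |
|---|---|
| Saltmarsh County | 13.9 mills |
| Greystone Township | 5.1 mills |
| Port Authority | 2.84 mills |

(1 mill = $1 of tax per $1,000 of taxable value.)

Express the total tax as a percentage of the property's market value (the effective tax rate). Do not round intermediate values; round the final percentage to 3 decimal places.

Assessed value = $1,183,000 × 0.82 = $970,060
Saltmarsh County: $970,060 × 0.0139 = $13,483.834
Greystone Township: $970,060 × 0.0051 = $4,947.306
Port Authority: $970,060 × 0.00284 = $2,754.9704
Total tax = $21,186.1104
Effective rate = $21,186.1104 ÷ $1,183,000 = 1.791% of market value

1.791%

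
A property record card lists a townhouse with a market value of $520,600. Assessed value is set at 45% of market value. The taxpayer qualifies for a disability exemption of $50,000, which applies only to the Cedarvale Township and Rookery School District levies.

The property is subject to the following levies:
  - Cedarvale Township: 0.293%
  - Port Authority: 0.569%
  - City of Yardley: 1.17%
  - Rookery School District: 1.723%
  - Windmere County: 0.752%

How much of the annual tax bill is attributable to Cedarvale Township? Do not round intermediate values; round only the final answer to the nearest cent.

Assessed value = $520,600 × 0.45 = $234,270
Cedarvale Township taxable value = $234,270 − $50,000 = $184,270
Cedarvale Township levy = $184,270 × 0.00293 = $539.9111

$539.91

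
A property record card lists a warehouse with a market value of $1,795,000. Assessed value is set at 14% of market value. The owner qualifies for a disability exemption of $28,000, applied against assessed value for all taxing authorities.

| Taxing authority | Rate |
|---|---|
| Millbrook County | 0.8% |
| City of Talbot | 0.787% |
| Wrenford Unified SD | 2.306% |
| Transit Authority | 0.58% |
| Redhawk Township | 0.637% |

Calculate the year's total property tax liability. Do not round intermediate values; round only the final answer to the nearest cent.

Assessed value = $1,795,000 × 0.14 = $251,300
Taxable value = $251,300 − $28,000 = $223,300
Millbrook County: $223,300 × 0.008 = $1,786.4
City of Talbot: $223,300 × 0.00787 = $1,757.371
Wrenford Unified SD: $223,300 × 0.02306 = $5,149.298
Transit Authority: $223,300 × 0.0058 = $1,295.14
Redhawk Township: $223,300 × 0.00637 = $1,422.421
Total = $1,786.4 + $1,757.371 + $5,149.298 + $1,295.14 + $1,422.421 = $11,410.63

$11,410.63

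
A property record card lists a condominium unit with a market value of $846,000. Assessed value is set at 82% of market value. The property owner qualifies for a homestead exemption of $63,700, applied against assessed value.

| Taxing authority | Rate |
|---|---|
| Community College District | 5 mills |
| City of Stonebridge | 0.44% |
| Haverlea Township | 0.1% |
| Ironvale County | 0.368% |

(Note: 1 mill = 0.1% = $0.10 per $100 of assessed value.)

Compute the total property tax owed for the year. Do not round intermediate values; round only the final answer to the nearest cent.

$8,870.68

Assessed value = $846,000 × 0.82 = $693,720
Taxable value = $693,720 − $63,700 = $630,020
Community College District: $630,020 × 0.005 = $3,150.1
City of Stonebridge: $630,020 × 0.0044 = $2,772.088
Haverlea Township: $630,020 × 0.001 = $630.02
Ironvale County: $630,020 × 0.00368 = $2,318.4736
Total = $8,870.6816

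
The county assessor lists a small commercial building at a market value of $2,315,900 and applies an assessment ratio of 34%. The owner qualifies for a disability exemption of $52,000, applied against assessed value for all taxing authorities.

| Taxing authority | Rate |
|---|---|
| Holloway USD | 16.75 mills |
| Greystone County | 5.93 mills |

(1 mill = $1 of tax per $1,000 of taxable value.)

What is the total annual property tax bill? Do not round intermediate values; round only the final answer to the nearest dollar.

$16,679

Assessed value = $2,315,900 × 0.34 = $787,406
Taxable value = $787,406 − $52,000 = $735,406
Holloway USD: $735,406 × 0.01675 = $12,318.0505
Greystone County: $735,406 × 0.00593 = $4,360.95758
Total = $12,318.0505 + $4,360.95758 = $16,679.00808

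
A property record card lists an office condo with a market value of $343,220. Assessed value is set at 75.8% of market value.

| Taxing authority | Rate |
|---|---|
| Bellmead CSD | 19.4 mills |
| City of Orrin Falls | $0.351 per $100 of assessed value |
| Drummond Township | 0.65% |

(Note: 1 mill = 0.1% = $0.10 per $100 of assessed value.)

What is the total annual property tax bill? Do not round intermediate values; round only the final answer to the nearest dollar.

$7,651

Assessed value = $343,220 × 0.758 = $260,160.76
Bellmead CSD: $260,160.76 × 0.0194 = $5,047.118744
City of Orrin Falls: $260,160.76 × 0.00351 = $913.1642676
Drummond Township: $260,160.76 × 0.0065 = $1,691.04494
Total = $7,651.3279516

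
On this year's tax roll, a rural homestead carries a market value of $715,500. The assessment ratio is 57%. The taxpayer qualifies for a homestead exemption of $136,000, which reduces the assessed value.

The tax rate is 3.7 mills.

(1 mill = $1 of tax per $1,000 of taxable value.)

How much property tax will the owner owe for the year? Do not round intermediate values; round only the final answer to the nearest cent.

$1,005.79

Assessed value = $715,500 × 0.57 = $407,835
Taxable value = $407,835 − $136,000 = $271,835
Tax = $271,835 × 0.0037 = $1,005.7895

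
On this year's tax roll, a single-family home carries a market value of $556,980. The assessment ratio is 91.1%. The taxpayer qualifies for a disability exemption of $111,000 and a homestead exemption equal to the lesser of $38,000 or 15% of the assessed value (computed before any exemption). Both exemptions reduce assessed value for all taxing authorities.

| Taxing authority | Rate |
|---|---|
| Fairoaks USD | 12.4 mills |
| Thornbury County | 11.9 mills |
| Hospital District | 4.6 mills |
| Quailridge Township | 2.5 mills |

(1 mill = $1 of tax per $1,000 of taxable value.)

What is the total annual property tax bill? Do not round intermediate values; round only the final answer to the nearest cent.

$11,254.04

Assessed value = $556,980 × 0.911 = $507,408.78
Homestead exemption = min($38,000, 15% × $507,408.78) = min($38,000, $76,111.317) = $38,000 (dollar cap binds)
Taxable value = $507,408.78 − $111,000 − $38,000 = $358,408.78
Fairoaks USD: $358,408.78 × 0.0124 = $4,444.268872
Thornbury County: $358,408.78 × 0.0119 = $4,265.064482
Hospital District: $358,408.78 × 0.0046 = $1,648.680388
Quailridge Township: $358,408.78 × 0.0025 = $896.02195
Total = $11,254.035692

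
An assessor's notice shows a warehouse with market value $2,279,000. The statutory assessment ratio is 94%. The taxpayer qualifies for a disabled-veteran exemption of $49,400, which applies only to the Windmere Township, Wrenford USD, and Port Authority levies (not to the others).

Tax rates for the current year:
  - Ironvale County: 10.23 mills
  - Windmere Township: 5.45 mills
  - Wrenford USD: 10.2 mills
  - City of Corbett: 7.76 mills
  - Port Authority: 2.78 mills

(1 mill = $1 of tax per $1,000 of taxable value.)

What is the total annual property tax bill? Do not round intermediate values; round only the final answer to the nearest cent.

$77,110.67

Assessed value = $2,279,000 × 0.94 = $2,142,260
Ironvale County: $2,142,260 × 0.01023 = $21,915.3198
Windmere Township: ($2,142,260 − $49,400) × 0.00545 = $2,092,860 × 0.00545 = $11,406.087
Wrenford USD: ($2,142,260 − $49,400) × 0.0102 = $2,092,860 × 0.0102 = $21,347.172
City of Corbett: $2,142,260 × 0.00776 = $16,623.9376
Port Authority: ($2,142,260 − $49,400) × 0.00278 = $2,092,860 × 0.00278 = $5,818.1508
Total = $77,110.6672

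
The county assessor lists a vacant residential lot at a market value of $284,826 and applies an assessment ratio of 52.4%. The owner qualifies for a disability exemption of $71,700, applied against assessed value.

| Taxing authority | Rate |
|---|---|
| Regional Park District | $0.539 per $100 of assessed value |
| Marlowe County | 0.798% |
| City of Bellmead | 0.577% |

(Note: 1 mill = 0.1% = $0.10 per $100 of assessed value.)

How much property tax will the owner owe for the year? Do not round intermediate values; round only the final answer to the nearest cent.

Assessed value = $284,826 × 0.524 = $149,248.824
Taxable value = $149,248.824 − $71,700 = $77,548.824
Regional Park District: $77,548.824 × 0.00539 = $417.98816136
Marlowe County: $77,548.824 × 0.00798 = $618.83961552
City of Bellmead: $77,548.824 × 0.00577 = $447.45671448
Total = $1,484.28449136

$1,484.28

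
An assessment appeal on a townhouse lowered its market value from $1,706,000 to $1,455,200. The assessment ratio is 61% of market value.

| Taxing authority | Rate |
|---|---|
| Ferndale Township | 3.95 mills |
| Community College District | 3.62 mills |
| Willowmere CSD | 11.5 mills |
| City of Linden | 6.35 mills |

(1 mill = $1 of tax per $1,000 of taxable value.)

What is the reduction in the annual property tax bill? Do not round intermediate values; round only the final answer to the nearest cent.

Old assessed value = $1,706,000 × 0.61 = $1,040,660
New assessed value = $1,455,200 × 0.61 = $887,672
Combined rate = 0.00395 + 0.00362 + 0.0115 + 0.00635 = 0.02542
Old tax = $1,040,660 × 0.02542 = $26,453.5772
New tax = $887,672 × 0.02542 = $22,564.62224
Reduction = $26,453.5772 − $22,564.62224 = $3,888.95496

$3,888.95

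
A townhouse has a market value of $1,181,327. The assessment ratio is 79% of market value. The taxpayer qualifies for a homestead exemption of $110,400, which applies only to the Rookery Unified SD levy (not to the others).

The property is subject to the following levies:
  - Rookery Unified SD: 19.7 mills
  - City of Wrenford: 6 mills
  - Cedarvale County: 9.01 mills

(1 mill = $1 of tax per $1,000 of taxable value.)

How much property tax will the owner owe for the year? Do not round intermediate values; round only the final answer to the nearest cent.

Assessed value = $1,181,327 × 0.79 = $933,248.33
Rookery Unified SD: ($933,248.33 − $110,400) × 0.0197 = $822,848.33 × 0.0197 = $16,210.112101
City of Wrenford: $933,248.33 × 0.006 = $5,599.48998
Cedarvale County: $933,248.33 × 0.00901 = $8,408.5674533
Total = $30,218.1695343

$30,218.17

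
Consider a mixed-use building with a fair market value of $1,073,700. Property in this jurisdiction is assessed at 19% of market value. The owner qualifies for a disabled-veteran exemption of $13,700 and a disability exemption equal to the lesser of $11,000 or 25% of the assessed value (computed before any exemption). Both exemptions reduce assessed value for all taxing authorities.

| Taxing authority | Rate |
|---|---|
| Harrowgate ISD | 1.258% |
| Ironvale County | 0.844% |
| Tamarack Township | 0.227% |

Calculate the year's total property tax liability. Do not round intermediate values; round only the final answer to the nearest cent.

$4,175.97

Assessed value = $1,073,700 × 0.19 = $204,003
Disability exemption = min($11,000, 25% × $204,003) = min($11,000, $51,000.75) = $11,000 (dollar cap binds)
Taxable value = $204,003 − $13,700 − $11,000 = $179,303
Harrowgate ISD: $179,303 × 0.01258 = $2,255.63174
Ironvale County: $179,303 × 0.00844 = $1,513.31732
Tamarack Township: $179,303 × 0.00227 = $407.01781
Total = $4,175.96687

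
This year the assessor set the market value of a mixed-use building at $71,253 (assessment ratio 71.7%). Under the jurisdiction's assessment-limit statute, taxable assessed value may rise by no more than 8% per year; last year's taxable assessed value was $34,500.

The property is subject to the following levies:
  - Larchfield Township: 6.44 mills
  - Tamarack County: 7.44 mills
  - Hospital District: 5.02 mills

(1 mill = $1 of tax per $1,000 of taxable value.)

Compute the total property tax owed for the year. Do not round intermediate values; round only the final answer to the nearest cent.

Uncapped assessed value = $71,253 × 0.717 = $51,088.401
Cap limit = $34,500 × 1.08 = $37,260
Taxable assessed value = min($51,088.401, $37,260) = $37,260 (cap binds)
Larchfield Township: $37,260 × 0.00644 = $239.9544
Tamarack County: $37,260 × 0.00744 = $277.2144
Hospital District: $37,260 × 0.00502 = $187.0452
Total = $704.214

$704.21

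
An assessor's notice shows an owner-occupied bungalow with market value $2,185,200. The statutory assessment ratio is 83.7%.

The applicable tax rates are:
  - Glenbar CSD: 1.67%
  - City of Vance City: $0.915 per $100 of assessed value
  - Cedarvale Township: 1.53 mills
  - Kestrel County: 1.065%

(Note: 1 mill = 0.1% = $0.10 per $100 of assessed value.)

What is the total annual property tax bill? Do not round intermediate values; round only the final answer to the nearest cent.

$69,557.34

Assessed value = $2,185,200 × 0.837 = $1,829,012.4
Glenbar CSD: $1,829,012.4 × 0.0167 = $30,544.50708
City of Vance City: $1,829,012.4 × 0.00915 = $16,735.46346
Cedarvale Township: $1,829,012.4 × 0.00153 = $2,798.388972
Kestrel County: $1,829,012.4 × 0.01065 = $19,478.98206
Total = $69,557.341572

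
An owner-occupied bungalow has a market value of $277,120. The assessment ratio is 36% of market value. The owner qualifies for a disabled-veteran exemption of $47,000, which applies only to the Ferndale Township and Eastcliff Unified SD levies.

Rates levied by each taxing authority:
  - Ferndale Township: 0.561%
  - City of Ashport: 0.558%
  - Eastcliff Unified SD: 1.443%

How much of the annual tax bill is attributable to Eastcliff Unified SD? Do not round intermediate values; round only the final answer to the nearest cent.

$761.37

Assessed value = $277,120 × 0.36 = $99,763.2
Eastcliff Unified SD taxable value = $99,763.2 − $47,000 = $52,763.2
Eastcliff Unified SD levy = $52,763.2 × 0.01443 = $761.372976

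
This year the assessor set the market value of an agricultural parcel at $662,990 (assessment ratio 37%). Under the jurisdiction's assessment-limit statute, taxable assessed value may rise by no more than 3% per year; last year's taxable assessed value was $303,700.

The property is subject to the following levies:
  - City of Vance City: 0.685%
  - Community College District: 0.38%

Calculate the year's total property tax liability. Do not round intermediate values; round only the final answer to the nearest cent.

Uncapped assessed value = $662,990 × 0.37 = $245,306.3
Cap limit = $303,700 × 1.03 = $312,811
Taxable assessed value = min($245,306.3, $312,811) = $245,306.3 (cap does not bind)
City of Vance City: $245,306.3 × 0.00685 = $1,680.348155
Community College District: $245,306.3 × 0.0038 = $932.16394
Total = $2,612.512095

$2,612.51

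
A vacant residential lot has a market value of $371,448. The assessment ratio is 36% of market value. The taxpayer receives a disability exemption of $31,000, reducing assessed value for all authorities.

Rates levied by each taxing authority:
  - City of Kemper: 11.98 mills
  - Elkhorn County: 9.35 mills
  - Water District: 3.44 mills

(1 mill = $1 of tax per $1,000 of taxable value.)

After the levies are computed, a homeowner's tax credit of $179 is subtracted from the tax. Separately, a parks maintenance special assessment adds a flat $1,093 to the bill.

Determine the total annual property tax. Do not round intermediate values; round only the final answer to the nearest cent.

$3,458.41

Assessed value = $371,448 × 0.36 = $133,721.28
Taxable value = $133,721.28 − $31,000 = $102,721.28
City of Kemper: $102,721.28 × 0.01198 = $1,230.6009344
Elkhorn County: $102,721.28 × 0.00935 = $960.443968
Water District: $102,721.28 × 0.00344 = $353.3612032
Levies subtotal = $2,544.4061056
After credit = $2,544.4061056 − $179 = $2,365.4061056
Total = $2,365.4061056 + $1,093 = $3,458.4061056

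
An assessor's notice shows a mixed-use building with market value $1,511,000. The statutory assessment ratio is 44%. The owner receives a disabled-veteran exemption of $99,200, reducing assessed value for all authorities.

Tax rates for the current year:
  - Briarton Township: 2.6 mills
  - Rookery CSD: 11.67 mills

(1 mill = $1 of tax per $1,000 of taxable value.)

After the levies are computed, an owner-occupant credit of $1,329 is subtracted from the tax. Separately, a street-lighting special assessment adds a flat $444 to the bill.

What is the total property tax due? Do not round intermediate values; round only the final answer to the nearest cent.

Assessed value = $1,511,000 × 0.44 = $664,840
Taxable value = $664,840 − $99,200 = $565,640
Briarton Township: $565,640 × 0.0026 = $1,470.664
Rookery CSD: $565,640 × 0.01167 = $6,601.0188
Levies subtotal = $8,071.6828
After credit = $8,071.6828 − $1,329 = $6,742.6828
Total = $6,742.6828 + $444 = $7,186.6828

$7,186.68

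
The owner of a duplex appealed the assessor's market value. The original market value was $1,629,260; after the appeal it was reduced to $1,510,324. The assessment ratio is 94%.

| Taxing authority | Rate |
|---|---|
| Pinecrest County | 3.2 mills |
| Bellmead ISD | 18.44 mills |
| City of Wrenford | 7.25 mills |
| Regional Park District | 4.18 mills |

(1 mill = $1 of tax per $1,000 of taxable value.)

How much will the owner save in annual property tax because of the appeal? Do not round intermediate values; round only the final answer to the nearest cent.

$3,697.22

Old assessed value = $1,629,260 × 0.94 = $1,531,504.4
New assessed value = $1,510,324 × 0.94 = $1,419,704.56
Combined rate = 0.0032 + 0.01844 + 0.00725 + 0.00418 = 0.03307
Old tax = $1,531,504.4 × 0.03307 = $50,646.850508
New tax = $1,419,704.56 × 0.03307 = $46,949.6297992
Reduction = $50,646.850508 − $46,949.6297992 = $3,697.2207088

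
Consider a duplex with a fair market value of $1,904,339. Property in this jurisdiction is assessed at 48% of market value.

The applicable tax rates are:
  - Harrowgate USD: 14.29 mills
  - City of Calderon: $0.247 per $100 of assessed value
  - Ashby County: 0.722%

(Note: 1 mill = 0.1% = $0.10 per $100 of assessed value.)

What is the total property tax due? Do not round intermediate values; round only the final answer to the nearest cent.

$21,919.70

Assessed value = $1,904,339 × 0.48 = $914,082.72
Harrowgate USD: $914,082.72 × 0.01429 = $13,062.2420688
City of Calderon: $914,082.72 × 0.00247 = $2,257.7843184
Ashby County: $914,082.72 × 0.00722 = $6,599.6772384
Total = $21,919.7036256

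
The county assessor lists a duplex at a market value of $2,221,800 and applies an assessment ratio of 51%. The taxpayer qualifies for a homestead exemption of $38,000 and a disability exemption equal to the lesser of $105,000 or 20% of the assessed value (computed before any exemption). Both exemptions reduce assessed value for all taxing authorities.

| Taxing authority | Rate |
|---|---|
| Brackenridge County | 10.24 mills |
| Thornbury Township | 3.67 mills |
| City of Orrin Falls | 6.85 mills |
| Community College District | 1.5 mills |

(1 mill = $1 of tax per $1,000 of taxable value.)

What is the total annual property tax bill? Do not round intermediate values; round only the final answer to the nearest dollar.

$22,040

Assessed value = $2,221,800 × 0.51 = $1,133,118
Disability exemption = min($105,000, 20% × $1,133,118) = min($105,000, $226,623.6) = $105,000 (dollar cap binds)
Taxable value = $1,133,118 − $38,000 − $105,000 = $990,118
Brackenridge County: $990,118 × 0.01024 = $10,138.80832
Thornbury Township: $990,118 × 0.00367 = $3,633.73306
City of Orrin Falls: $990,118 × 0.00685 = $6,782.3083
Community College District: $990,118 × 0.0015 = $1,485.177
Total = $22,040.02668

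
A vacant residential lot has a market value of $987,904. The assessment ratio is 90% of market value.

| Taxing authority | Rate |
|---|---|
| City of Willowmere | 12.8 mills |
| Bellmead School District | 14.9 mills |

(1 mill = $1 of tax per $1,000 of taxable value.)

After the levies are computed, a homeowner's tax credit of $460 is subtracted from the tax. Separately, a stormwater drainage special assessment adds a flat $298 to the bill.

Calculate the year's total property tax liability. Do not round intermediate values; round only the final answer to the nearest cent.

Assessed value = $987,904 × 0.9 = $889,113.6
City of Willowmere: $889,113.6 × 0.0128 = $11,380.65408
Bellmead School District: $889,113.6 × 0.0149 = $13,247.79264
Levies subtotal = $24,628.44672
After credit = $24,628.44672 − $460 = $24,168.44672
Total = $24,168.44672 + $298 = $24,466.44672

$24,466.45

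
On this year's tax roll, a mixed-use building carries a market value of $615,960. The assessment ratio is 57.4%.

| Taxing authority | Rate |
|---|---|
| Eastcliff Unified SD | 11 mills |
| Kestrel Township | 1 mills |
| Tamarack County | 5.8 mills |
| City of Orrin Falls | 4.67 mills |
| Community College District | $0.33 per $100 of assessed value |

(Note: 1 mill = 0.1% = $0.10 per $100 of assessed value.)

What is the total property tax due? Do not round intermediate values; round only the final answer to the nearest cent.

$9,111.27

Assessed value = $615,960 × 0.574 = $353,561.04
Eastcliff Unified SD: $353,561.04 × 0.011 = $3,889.17144
Kestrel Township: $353,561.04 × 0.001 = $353.56104
Tamarack County: $353,561.04 × 0.0058 = $2,050.654032
City of Orrin Falls: $353,561.04 × 0.00467 = $1,651.1300568
Community College District: $353,561.04 × 0.0033 = $1,166.751432
Total = $9,111.2680008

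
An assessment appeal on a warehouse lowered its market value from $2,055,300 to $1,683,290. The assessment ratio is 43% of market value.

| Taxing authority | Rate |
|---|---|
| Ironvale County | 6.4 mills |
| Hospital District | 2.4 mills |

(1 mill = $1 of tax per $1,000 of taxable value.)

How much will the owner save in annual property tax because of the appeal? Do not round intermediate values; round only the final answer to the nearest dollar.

Old assessed value = $2,055,300 × 0.43 = $883,779
New assessed value = $1,683,290 × 0.43 = $723,814.7
Combined rate = 0.0064 + 0.0024 = 0.0088
Old tax = $883,779 × 0.0088 = $7,777.2552
New tax = $723,814.7 × 0.0088 = $6,369.56936
Reduction = $7,777.2552 − $6,369.56936 = $1,407.68584

$1,408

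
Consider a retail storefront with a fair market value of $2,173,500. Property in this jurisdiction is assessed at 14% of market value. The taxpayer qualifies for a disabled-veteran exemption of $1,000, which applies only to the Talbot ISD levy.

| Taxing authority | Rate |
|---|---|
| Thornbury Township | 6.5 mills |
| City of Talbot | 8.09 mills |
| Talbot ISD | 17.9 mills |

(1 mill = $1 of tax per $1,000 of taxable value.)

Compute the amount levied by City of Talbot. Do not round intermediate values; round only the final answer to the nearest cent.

Assessed value = $2,173,500 × 0.14 = $304,290
City of Talbot taxable value = $304,290 (exemption does not apply)
City of Talbot levy = $304,290 × 0.00809 = $2,461.7061

$2,461.71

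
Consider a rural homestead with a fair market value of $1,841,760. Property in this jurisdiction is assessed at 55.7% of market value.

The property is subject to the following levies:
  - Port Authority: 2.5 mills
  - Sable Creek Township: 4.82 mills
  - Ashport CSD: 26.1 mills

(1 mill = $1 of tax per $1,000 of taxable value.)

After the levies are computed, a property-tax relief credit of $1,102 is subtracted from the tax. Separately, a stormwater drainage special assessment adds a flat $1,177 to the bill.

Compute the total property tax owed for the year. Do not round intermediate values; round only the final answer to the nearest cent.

$34,359.25

Assessed value = $1,841,760 × 0.557 = $1,025,860.32
Port Authority: $1,025,860.32 × 0.0025 = $2,564.6508
Sable Creek Township: $1,025,860.32 × 0.00482 = $4,944.6467424
Ashport CSD: $1,025,860.32 × 0.0261 = $26,774.954352
Levies subtotal = $34,284.2518944
After credit = $34,284.2518944 − $1,102 = $33,182.2518944
Total = $33,182.2518944 + $1,177 = $34,359.2518944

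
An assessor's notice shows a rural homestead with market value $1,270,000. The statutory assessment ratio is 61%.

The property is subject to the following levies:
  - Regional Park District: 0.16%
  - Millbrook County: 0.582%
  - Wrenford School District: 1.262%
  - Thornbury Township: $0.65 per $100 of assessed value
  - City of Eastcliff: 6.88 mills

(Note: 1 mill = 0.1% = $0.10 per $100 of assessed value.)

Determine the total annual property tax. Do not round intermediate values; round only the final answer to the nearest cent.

$25,890.47

Assessed value = $1,270,000 × 0.61 = $774,700
Regional Park District: $774,700 × 0.0016 = $1,239.52
Millbrook County: $774,700 × 0.00582 = $4,508.754
Wrenford School District: $774,700 × 0.01262 = $9,776.714
Thornbury Township: $774,700 × 0.0065 = $5,035.55
City of Eastcliff: $774,700 × 0.00688 = $5,329.936
Total = $25,890.474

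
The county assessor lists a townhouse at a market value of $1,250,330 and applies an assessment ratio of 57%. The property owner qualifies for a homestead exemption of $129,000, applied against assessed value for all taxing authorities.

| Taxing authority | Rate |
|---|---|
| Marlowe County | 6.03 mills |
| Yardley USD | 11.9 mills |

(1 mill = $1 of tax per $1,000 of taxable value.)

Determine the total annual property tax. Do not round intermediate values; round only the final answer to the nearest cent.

Assessed value = $1,250,330 × 0.57 = $712,688.1
Taxable value = $712,688.1 − $129,000 = $583,688.1
Marlowe County: $583,688.1 × 0.00603 = $3,519.639243
Yardley USD: $583,688.1 × 0.0119 = $6,945.88839
Total = $3,519.639243 + $6,945.88839 = $10,465.527633

$10,465.53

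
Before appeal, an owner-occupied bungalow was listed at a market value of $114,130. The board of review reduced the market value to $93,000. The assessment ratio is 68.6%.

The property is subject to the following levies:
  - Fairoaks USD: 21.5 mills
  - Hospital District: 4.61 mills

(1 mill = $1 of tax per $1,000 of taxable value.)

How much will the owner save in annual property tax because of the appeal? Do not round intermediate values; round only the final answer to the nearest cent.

Old assessed value = $114,130 × 0.686 = $78,293.18
New assessed value = $93,000 × 0.686 = $63,798
Combined rate = 0.0215 + 0.00461 = 0.02611
Old tax = $78,293.18 × 0.02611 = $2,044.2349298
New tax = $63,798 × 0.02611 = $1,665.76578
Reduction = $2,044.2349298 − $1,665.76578 = $378.4691498

$378.47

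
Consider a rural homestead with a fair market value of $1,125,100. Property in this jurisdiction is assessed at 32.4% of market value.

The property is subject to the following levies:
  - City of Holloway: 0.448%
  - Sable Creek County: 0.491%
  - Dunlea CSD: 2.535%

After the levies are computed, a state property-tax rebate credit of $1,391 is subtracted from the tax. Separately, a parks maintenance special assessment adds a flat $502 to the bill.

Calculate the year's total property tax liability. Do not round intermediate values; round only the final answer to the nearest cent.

$11,774.86

Assessed value = $1,125,100 × 0.324 = $364,532.4
City of Holloway: $364,532.4 × 0.00448 = $1,633.105152
Sable Creek County: $364,532.4 × 0.00491 = $1,789.854084
Dunlea CSD: $364,532.4 × 0.02535 = $9,240.89634
Levies subtotal = $12,663.855576
After credit = $12,663.855576 − $1,391 = $11,272.855576
Total = $11,272.855576 + $502 = $11,774.855576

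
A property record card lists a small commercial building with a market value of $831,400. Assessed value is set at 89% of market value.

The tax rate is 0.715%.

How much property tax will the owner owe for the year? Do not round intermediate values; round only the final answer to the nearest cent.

Assessed value = $831,400 × 0.89 = $739,946
Tax = $739,946 × 0.00715 = $5,290.6139

$5,290.61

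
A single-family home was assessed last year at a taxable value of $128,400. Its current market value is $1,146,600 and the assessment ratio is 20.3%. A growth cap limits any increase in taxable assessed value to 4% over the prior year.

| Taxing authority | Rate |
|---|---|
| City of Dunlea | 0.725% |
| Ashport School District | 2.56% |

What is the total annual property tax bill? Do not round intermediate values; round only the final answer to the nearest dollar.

Uncapped assessed value = $1,146,600 × 0.203 = $232,759.8
Cap limit = $128,400 × 1.04 = $133,536
Taxable assessed value = min($232,759.8, $133,536) = $133,536 (cap binds)
City of Dunlea: $133,536 × 0.00725 = $968.136
Ashport School District: $133,536 × 0.0256 = $3,418.5216
Total = $4,386.6576

$4,387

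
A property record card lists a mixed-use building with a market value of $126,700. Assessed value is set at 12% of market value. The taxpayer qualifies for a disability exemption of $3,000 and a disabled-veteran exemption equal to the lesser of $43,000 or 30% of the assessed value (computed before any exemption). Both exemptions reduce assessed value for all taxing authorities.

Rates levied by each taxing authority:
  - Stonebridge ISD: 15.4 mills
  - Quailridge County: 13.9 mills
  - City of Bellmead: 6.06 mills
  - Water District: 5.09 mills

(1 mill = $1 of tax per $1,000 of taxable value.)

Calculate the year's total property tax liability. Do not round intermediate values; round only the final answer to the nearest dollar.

Assessed value = $126,700 × 0.12 = $15,204
Disabled-veteran exemption = min($43,000, 30% × $15,204) = min($43,000, $4,561.2) = $4,561.2 (percentage binds)
Taxable value = $15,204 − $3,000 − $4,561.2 = $7,642.8
Stonebridge ISD: $7,642.8 × 0.0154 = $117.69912
Quailridge County: $7,642.8 × 0.0139 = $106.23492
City of Bellmead: $7,642.8 × 0.00606 = $46.315368
Water District: $7,642.8 × 0.00509 = $38.901852
Total = $309.15126

$309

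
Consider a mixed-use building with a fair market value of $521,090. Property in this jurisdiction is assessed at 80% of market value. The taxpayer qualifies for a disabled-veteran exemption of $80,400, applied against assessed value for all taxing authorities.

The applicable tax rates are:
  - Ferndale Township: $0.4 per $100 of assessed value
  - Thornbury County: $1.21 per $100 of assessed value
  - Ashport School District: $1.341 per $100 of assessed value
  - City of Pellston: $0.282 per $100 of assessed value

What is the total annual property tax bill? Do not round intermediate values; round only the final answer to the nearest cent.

Assessed value = $521,090 × 0.8 = $416,872
Taxable value = $416,872 − $80,400 = $336,472
Ferndale Township: $336,472 × 0.004 = $1,345.888
Thornbury County: $336,472 × 0.0121 = $4,071.3112
Ashport School District: $336,472 × 0.01341 = $4,512.08952
City of Pellston: $336,472 × 0.00282 = $948.85104
Total = $1,345.888 + $4,071.3112 + $4,512.08952 + $948.85104 = $10,878.13976

$10,878.14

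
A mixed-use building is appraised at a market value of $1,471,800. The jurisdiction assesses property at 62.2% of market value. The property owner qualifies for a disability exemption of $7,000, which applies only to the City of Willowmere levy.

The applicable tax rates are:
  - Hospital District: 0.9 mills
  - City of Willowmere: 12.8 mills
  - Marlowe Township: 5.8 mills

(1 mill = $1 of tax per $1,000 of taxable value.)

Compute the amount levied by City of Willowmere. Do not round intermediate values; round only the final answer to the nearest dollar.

Assessed value = $1,471,800 × 0.622 = $915,459.6
City of Willowmere taxable value = $915,459.6 − $7,000 = $908,459.6
City of Willowmere levy = $908,459.6 × 0.0128 = $11,628.28288

$11,628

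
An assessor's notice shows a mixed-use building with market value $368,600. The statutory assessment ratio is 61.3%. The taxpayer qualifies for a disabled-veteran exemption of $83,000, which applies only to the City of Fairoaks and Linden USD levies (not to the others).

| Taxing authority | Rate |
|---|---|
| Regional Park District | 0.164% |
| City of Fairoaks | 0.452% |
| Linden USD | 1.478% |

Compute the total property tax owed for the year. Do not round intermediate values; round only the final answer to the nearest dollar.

Assessed value = $368,600 × 0.613 = $225,951.8
Regional Park District: $225,951.8 × 0.00164 = $370.560952
City of Fairoaks: ($225,951.8 − $83,000) × 0.00452 = $142,951.8 × 0.00452 = $646.142136
Linden USD: ($225,951.8 − $83,000) × 0.01478 = $142,951.8 × 0.01478 = $2,112.827604
Total = $3,129.530692

$3,130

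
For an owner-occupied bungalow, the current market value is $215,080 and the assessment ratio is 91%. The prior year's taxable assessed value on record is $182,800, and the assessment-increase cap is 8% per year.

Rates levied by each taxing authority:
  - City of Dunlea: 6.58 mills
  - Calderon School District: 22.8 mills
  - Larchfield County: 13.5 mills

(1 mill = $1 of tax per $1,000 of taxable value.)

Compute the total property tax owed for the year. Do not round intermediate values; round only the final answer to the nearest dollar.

Uncapped assessed value = $215,080 × 0.91 = $195,722.8
Cap limit = $182,800 × 1.08 = $197,424
Taxable assessed value = min($195,722.8, $197,424) = $195,722.8 (cap does not bind)
City of Dunlea: $195,722.8 × 0.00658 = $1,287.856024
Calderon School District: $195,722.8 × 0.0228 = $4,462.47984
Larchfield County: $195,722.8 × 0.0135 = $2,642.2578
Total = $8,392.593664

$8,393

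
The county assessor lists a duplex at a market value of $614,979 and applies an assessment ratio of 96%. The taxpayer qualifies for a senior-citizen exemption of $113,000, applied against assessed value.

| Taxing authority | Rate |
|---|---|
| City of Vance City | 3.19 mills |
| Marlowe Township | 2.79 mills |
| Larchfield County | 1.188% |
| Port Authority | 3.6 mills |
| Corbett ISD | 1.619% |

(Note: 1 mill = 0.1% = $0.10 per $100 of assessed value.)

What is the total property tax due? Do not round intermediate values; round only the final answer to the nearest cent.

Assessed value = $614,979 × 0.96 = $590,379.84
Taxable value = $590,379.84 − $113,000 = $477,379.84
City of Vance City: $477,379.84 × 0.00319 = $1,522.8416896
Marlowe Township: $477,379.84 × 0.00279 = $1,331.8897536
Larchfield County: $477,379.84 × 0.01188 = $5,671.2724992
Port Authority: $477,379.84 × 0.0036 = $1,718.567424
Corbett ISD: $477,379.84 × 0.01619 = $7,728.7796096
Total = $17,973.350976

$17,973.35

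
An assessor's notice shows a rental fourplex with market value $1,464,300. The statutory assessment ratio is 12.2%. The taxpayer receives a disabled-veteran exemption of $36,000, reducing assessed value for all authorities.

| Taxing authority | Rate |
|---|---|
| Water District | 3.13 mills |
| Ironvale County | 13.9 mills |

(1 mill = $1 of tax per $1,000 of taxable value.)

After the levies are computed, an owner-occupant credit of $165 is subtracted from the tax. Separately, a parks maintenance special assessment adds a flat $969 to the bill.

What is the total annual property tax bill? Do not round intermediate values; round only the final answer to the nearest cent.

$3,233.24

Assessed value = $1,464,300 × 0.122 = $178,644.6
Taxable value = $178,644.6 − $36,000 = $142,644.6
Water District: $142,644.6 × 0.00313 = $446.477598
Ironvale County: $142,644.6 × 0.0139 = $1,982.75994
Levies subtotal = $2,429.237538
After credit = $2,429.237538 − $165 = $2,264.237538
Total = $2,264.237538 + $969 = $3,233.237538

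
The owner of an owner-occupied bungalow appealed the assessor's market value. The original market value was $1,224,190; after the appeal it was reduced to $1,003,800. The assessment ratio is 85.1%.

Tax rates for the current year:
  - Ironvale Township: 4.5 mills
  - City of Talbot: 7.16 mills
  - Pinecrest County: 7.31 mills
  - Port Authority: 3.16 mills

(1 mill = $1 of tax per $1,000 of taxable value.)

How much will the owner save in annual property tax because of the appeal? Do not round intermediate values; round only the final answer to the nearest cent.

$4,150.52

Old assessed value = $1,224,190 × 0.851 = $1,041,785.69
New assessed value = $1,003,800 × 0.851 = $854,233.8
Combined rate = 0.0045 + 0.00716 + 0.00731 + 0.00316 = 0.02213
Old tax = $1,041,785.69 × 0.02213 = $23,054.7173197
New tax = $854,233.8 × 0.02213 = $18,904.193994
Reduction = $23,054.7173197 − $18,904.193994 = $4,150.5233257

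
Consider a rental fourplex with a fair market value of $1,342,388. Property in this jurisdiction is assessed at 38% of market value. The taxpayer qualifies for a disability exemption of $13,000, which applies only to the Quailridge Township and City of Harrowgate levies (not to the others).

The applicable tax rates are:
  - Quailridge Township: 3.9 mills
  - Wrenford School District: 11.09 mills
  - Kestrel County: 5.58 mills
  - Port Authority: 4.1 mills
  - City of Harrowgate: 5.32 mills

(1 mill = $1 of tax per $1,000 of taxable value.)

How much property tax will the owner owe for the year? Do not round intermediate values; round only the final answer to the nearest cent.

$15,178.26

Assessed value = $1,342,388 × 0.38 = $510,107.44
Quailridge Township: ($510,107.44 − $13,000) × 0.0039 = $497,107.44 × 0.0039 = $1,938.719016
Wrenford School District: $510,107.44 × 0.01109 = $5,657.0915096
Kestrel County: $510,107.44 × 0.00558 = $2,846.3995152
Port Authority: $510,107.44 × 0.0041 = $2,091.440504
City of Harrowgate: ($510,107.44 − $13,000) × 0.00532 = $497,107.44 × 0.00532 = $2,644.6115808
Total = $15,178.2621256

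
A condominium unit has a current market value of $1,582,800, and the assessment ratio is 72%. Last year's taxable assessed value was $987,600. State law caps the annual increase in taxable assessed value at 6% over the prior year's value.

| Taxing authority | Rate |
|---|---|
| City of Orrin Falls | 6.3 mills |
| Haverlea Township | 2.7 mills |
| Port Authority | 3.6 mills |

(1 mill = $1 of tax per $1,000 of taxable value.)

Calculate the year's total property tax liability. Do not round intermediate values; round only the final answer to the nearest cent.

$13,190.39

Uncapped assessed value = $1,582,800 × 0.72 = $1,139,616
Cap limit = $987,600 × 1.06 = $1,046,856
Taxable assessed value = min($1,139,616, $1,046,856) = $1,046,856 (cap binds)
City of Orrin Falls: $1,046,856 × 0.0063 = $6,595.1928
Haverlea Township: $1,046,856 × 0.0027 = $2,826.5112
Port Authority: $1,046,856 × 0.0036 = $3,768.6816
Total = $13,190.3856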